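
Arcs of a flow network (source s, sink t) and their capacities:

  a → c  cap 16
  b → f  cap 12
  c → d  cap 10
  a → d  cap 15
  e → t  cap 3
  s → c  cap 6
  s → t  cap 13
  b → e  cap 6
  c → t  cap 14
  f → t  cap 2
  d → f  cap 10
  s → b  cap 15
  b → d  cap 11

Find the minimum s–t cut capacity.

24

Augment s→t: bottleneck 13, flow now 13.
Augment s→c→t: bottleneck 6, flow now 19.
Augment s→b→e→t: bottleneck 3, flow now 22.
Augment s→b→f→t: bottleneck 2, flow now 24.
No augmenting path remains; maximum flow = 24.
By max-flow min-cut, the minimum cut capacity equals the max flow.
In the residual graph, reachable from s: {s, b, d, e, f}.
Min-cut edges: s→c (6), s→t (13), e→t (3), f→t (2); capacity 6 + 13 + 3 + 2 = 24.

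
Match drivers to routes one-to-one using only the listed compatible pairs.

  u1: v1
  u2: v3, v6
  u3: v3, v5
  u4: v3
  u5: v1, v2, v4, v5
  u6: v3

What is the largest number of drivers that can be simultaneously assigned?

Unit-capacity flow: source→left, listed edges, right→sink; max matching = max flow.
Augmenting path u1→v1 (+1); matched 1.
Augmenting path u2→v3 (+1); matched 2.
Augmenting path u3→v5 (+1); matched 3.
Augmenting path u5→v2 (+1); matched 4.
Augmenting path u4→v3→u2→v6 (+1); matched 5.
No augmenting path remains; maximum matching = 5.
König certificate: {u1, u2, u3, u5, v3} is a vertex cover of size 5 (every listed pair touches it), so no matching can be larger.

5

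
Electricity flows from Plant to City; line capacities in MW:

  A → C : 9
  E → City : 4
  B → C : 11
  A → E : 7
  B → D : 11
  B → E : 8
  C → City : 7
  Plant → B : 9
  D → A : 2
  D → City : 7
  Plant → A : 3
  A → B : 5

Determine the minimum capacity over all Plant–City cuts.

Augment Plant→A→C→City: bottleneck 3, flow now 3.
Augment Plant→B→C→City: bottleneck 4, flow now 7.
Augment Plant→B→D→City: bottleneck 5, flow now 12.
No augmenting path remains; maximum flow = 12.
By max-flow min-cut, the minimum cut capacity equals the max flow.
In the residual graph, reachable from Plant: {Plant}.
Min-cut edges: Plant→A (3), Plant→B (9); capacity 3 + 9 = 12.

12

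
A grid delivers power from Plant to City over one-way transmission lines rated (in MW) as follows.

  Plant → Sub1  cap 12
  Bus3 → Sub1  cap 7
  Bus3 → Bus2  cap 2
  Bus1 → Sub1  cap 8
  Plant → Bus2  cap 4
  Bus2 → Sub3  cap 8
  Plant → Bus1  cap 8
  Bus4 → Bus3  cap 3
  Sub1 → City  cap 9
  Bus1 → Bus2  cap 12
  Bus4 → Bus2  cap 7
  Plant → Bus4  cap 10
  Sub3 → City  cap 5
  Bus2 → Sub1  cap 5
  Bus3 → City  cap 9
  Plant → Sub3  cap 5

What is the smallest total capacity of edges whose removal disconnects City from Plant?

Augment Plant→Sub3→City: bottleneck 5, flow now 5.
Augment Plant→Sub1→City: bottleneck 9, flow now 14.
Augment Plant→Bus4→Bus3→City: bottleneck 3, flow now 17.
No augmenting path remains; maximum flow = 17.
By max-flow min-cut, the minimum cut capacity equals the max flow.
In the residual graph, reachable from Plant: {Plant, Bus1, Bus4, Bus2, Sub3, Sub1}.
Min-cut edges: Bus4→Bus3 (3), Sub3→City (5), Sub1→City (9); capacity 3 + 5 + 9 = 17.

17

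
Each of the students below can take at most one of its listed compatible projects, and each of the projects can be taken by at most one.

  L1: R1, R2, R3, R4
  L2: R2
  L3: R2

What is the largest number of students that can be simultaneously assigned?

Unit-capacity flow: source→left, listed edges, right→sink; max matching = max flow.
Augmenting path L1→R1 (+1); matched 1.
Augmenting path L2→R2 (+1); matched 2.
No augmenting path remains; maximum matching = 2.
König certificate: {L1, R2} is a vertex cover of size 2 (every listed pair touches it), so no matching can be larger.

2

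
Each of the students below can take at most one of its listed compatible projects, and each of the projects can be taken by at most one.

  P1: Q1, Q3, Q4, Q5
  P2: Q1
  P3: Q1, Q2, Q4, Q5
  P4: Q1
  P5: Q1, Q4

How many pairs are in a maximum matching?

Unit-capacity flow: source→left, listed edges, right→sink; max matching = max flow.
Augmenting path P1→Q1 (+1); matched 1.
Augmenting path P3→Q2 (+1); matched 2.
Augmenting path P5→Q4 (+1); matched 3.
Augmenting path P2→Q1→P1→Q3 (+1); matched 4.
No augmenting path remains; maximum matching = 4.
König certificate: {P1, P3, P5, Q1} is a vertex cover of size 4 (every listed pair touches it), so no matching can be larger.

4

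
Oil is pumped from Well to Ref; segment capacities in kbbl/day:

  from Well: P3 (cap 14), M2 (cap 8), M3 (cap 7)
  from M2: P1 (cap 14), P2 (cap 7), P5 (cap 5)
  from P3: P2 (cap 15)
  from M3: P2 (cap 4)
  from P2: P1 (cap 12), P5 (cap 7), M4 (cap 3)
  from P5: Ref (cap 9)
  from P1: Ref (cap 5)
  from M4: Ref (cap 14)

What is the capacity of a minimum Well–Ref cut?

17

Augment Well→M2→P5→Ref: bottleneck 5, flow now 5.
Augment Well→M2→P1→Ref: bottleneck 3, flow now 8.
Augment Well→P3→P2→P5→Ref: bottleneck 4, flow now 12.
Augment Well→P3→P2→P1→Ref: bottleneck 2, flow now 14.
Augment Well→P3→P2→M4→Ref: bottleneck 3, flow now 17.
No augmenting path remains; maximum flow = 17.
By max-flow min-cut, the minimum cut capacity equals the max flow.
In the residual graph, reachable from Well: {Well, M2, P3, M3, P2, P5, P1}.
Min-cut edges: P2→M4 (3), P5→Ref (9), P1→Ref (5); capacity 3 + 9 + 5 = 17.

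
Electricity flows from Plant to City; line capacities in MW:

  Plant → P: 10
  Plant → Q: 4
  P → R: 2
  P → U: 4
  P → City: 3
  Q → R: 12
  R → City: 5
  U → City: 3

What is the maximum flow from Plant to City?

Augment Plant→P→City: bottleneck 3, flow now 3.
Augment Plant→P→R→City: bottleneck 2, flow now 5.
Augment Plant→P→U→City: bottleneck 3, flow now 8.
Augment Plant→Q→R→City: bottleneck 3, flow now 11.
No augmenting path remains; maximum flow = 11.
In the residual graph, reachable from Plant: {Plant, P, Q, R, U}.
Min-cut edges: P→City (3), R→City (5), U→City (3); capacity 3 + 5 + 3 = 11.
This cut is saturated, so no flow can exceed 11.

11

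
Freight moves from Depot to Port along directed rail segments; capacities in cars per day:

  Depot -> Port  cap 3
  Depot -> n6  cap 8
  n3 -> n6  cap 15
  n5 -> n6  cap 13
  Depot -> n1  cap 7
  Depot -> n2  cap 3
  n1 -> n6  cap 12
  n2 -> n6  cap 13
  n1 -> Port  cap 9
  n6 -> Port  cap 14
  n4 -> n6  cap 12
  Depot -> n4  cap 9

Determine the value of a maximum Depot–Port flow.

24

Augment Depot→Port: bottleneck 3, flow now 3.
Augment Depot→n1→Port: bottleneck 7, flow now 10.
Augment Depot→n6→Port: bottleneck 8, flow now 18.
Augment Depot→n2→n6→Port: bottleneck 3, flow now 21.
Augment Depot→n4→n6→Port: bottleneck 3, flow now 24.
No augmenting path remains; maximum flow = 24.
In the residual graph, reachable from Depot: {Depot, n2, n4, n6}.
Min-cut edges: Depot→n1 (7), Depot→Port (3), n6→Port (14); capacity 7 + 3 + 14 = 24.
This cut is saturated, so no flow can exceed 24.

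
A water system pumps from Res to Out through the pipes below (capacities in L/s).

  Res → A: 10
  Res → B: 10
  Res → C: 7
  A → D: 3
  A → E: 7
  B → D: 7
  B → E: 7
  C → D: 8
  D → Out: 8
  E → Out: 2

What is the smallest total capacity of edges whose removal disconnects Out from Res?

10

Augment Res→A→D→Out: bottleneck 3, flow now 3.
Augment Res→A→E→Out: bottleneck 2, flow now 5.
Augment Res→B→D→Out: bottleneck 5, flow now 10.
No augmenting path remains; maximum flow = 10.
By max-flow min-cut, the minimum cut capacity equals the max flow.
In the residual graph, reachable from Res: {Res, A, B, C, D, E}.
Min-cut edges: D→Out (8), E→Out (2); capacity 8 + 2 = 10.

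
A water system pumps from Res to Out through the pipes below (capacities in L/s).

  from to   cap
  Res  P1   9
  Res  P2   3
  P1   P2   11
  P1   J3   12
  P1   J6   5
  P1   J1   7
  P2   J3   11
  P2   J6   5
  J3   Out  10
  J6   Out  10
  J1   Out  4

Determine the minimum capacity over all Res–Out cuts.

Augment Res→P1→J3→Out: bottleneck 9, flow now 9.
Augment Res→P2→J3→Out: bottleneck 1, flow now 10.
Augment Res→P2→J6→Out: bottleneck 2, flow now 12.
No augmenting path remains; maximum flow = 12.
By max-flow min-cut, the minimum cut capacity equals the max flow.
In the residual graph, reachable from Res: {Res}.
Min-cut edges: Res→P1 (9), Res→P2 (3); capacity 9 + 3 = 12.

12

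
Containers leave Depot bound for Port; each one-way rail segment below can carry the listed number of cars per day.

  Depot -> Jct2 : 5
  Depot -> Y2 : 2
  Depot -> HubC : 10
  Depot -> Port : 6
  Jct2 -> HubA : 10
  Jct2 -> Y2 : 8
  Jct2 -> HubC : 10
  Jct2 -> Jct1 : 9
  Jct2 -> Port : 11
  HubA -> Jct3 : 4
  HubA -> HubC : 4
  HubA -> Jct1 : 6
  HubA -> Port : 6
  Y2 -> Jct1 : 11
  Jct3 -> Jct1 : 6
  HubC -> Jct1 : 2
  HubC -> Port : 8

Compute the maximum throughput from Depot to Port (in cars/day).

Augment Depot→Port: bottleneck 6, flow now 6.
Augment Depot→Jct2→Port: bottleneck 5, flow now 11.
Augment Depot→HubC→Port: bottleneck 8, flow now 19.
No augmenting path remains; maximum flow = 19.
In the residual graph, reachable from Depot: {Depot, Y2, HubC, Jct1}.
Min-cut edges: Depot→Jct2 (5), Depot→Port (6), HubC→Port (8); capacity 5 + 6 + 8 = 19.
This cut is saturated, so no flow can exceed 19.

19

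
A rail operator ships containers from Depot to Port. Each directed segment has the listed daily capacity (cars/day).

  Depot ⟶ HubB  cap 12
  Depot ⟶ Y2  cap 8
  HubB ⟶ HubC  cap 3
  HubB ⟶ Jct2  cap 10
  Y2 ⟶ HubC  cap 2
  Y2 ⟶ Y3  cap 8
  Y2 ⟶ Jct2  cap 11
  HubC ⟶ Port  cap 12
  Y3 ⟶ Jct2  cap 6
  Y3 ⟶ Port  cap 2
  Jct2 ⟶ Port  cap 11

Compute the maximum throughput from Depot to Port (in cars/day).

Augment Depot→HubB→HubC→Port: bottleneck 3, flow now 3.
Augment Depot→HubB→Jct2→Port: bottleneck 9, flow now 12.
Augment Depot→Y2→HubC→Port: bottleneck 2, flow now 14.
Augment Depot→Y2→Y3→Port: bottleneck 2, flow now 16.
Augment Depot→Y2→Jct2→Port: bottleneck 2, flow now 18.
No augmenting path remains; maximum flow = 18.
In the residual graph, reachable from Depot: {Depot, HubB, Y2, Y3, Jct2}.
Min-cut edges: HubB→HubC (3), Y2→HubC (2), Y3→Port (2), Jct2→Port (11); capacity 3 + 2 + 2 + 11 = 18.
This cut is saturated, so no flow can exceed 18.

18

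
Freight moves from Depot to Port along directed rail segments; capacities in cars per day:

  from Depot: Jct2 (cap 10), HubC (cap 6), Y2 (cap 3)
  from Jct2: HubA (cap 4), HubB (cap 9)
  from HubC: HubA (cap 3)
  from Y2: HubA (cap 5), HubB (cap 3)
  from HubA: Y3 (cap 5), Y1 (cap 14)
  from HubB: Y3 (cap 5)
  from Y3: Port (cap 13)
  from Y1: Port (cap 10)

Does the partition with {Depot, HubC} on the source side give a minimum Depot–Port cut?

Given cut capacity: 10 + 3 + 3 = 16.
Augment Depot→Jct2→HubA→Y3→Port: bottleneck 4, flow now 4.
Augment Depot→Jct2→HubB→Y3→Port: bottleneck 5, flow now 9.
Augment Depot→HubC→HubA→Y3→Port: bottleneck 1, flow now 10.
Augment Depot→HubC→HubA→Y1→Port: bottleneck 2, flow now 12.
Augment Depot→Y2→HubA→Y1→Port: bottleneck 3, flow now 15.
No augmenting path remains; maximum flow = 15.
In the residual graph, reachable from Depot: {Depot, Jct2, HubC, HubB}.
Min-cut edges: Depot→Y2 (3), Jct2→HubA (4), HubC→HubA (3), HubB→Y3 (5); capacity 3 + 4 + 3 + 5 = 15.
Cut capacity 16 exceeds the max flow 15, so it is not minimum.

No — its capacity is 16, but the minimum cut has capacity 15.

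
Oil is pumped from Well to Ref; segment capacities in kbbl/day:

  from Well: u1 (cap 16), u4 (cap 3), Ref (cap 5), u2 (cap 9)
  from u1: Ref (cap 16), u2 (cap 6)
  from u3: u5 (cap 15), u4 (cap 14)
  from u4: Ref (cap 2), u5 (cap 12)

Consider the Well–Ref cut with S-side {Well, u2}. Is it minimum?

Given cut capacity: 16 + 3 + 5 = 24.
Augment Well→Ref: bottleneck 5, flow now 5.
Augment Well→u1→Ref: bottleneck 16, flow now 21.
Augment Well→u4→Ref: bottleneck 2, flow now 23.
No augmenting path remains; maximum flow = 23.
In the residual graph, reachable from Well: {Well, u2, u4, u5}.
Min-cut edges: Well→u1 (16), Well→Ref (5), u4→Ref (2); capacity 16 + 5 + 2 = 23.
Cut capacity 24 exceeds the max flow 23, so it is not minimum.

No — its capacity is 24, but the minimum cut has capacity 23.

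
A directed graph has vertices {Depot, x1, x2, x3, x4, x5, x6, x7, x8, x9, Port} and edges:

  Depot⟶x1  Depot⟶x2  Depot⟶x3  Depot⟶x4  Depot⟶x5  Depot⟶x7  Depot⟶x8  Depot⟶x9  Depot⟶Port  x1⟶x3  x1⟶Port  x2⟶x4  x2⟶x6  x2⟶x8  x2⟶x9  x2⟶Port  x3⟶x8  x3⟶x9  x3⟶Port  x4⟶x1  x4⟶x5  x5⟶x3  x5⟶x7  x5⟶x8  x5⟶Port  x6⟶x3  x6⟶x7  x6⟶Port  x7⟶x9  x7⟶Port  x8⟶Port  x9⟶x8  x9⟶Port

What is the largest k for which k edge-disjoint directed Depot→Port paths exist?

Assign every edge capacity 1; by Menger, the answer equals the max flow.
Path Depot→Port (+1); total 1.
Path Depot→x1→Port (+1); total 2.
Path Depot→x2→Port (+1); total 3.
Path Depot→x3→Port (+1); total 4.
Path Depot→x5→Port (+1); total 5.
Path Depot→x7→Port (+1); total 6.
Path Depot→x8→Port (+1); total 7.
Path Depot→x9→Port (+1); total 8.
No residual Depot→Port path; max flow = 8.
Certifying cut of size 8: {Depot→Port, Depot→x2, x1→Port, x3→Port, x5→Port, x7→Port, x8→Port, x9→Port}.

8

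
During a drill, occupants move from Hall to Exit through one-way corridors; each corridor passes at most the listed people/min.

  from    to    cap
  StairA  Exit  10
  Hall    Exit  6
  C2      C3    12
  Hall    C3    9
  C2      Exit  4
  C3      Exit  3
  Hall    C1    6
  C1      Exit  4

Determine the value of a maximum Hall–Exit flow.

Augment Hall→Exit: bottleneck 6, flow now 6.
Augment Hall→C1→Exit: bottleneck 4, flow now 10.
Augment Hall→C3→Exit: bottleneck 3, flow now 13.
No augmenting path remains; maximum flow = 13.
In the residual graph, reachable from Hall: {Hall, C1, C3}.
Min-cut edges: Hall→Exit (6), C1→Exit (4), C3→Exit (3); capacity 6 + 4 + 3 = 13.
This cut is saturated, so no flow can exceed 13.

13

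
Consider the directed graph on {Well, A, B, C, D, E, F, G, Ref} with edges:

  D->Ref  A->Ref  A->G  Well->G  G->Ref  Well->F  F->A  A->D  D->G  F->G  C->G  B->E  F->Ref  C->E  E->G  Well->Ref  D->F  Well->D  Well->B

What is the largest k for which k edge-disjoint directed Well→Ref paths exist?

4

Assign every edge capacity 1; by Menger, the answer equals the max flow.
Path Well→Ref (+1); total 1.
Path Well→D→Ref (+1); total 2.
Path Well→F→Ref (+1); total 3.
Path Well→G→Ref (+1); total 4.
No residual Well→Ref path; max flow = 4.
Certifying cut of size 4: {G→Ref, Well→D, Well→F, Well→Ref}.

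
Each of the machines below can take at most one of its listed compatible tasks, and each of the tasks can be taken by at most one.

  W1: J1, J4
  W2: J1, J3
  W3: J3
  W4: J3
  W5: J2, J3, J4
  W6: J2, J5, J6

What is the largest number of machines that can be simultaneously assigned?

5

Unit-capacity flow: source→left, listed edges, right→sink; max matching = max flow.
Augmenting path W1→J1 (+1); matched 1.
Augmenting path W2→J3 (+1); matched 2.
Augmenting path W5→J2 (+1); matched 3.
Augmenting path W6→J5 (+1); matched 4.
Augmenting path W3→J3→W2→J1→W1→J4 (+1); matched 5.
No augmenting path remains; maximum matching = 5.
König certificate: {W1, W2, W5, W6, J3} is a vertex cover of size 5 (every listed pair touches it), so no matching can be larger.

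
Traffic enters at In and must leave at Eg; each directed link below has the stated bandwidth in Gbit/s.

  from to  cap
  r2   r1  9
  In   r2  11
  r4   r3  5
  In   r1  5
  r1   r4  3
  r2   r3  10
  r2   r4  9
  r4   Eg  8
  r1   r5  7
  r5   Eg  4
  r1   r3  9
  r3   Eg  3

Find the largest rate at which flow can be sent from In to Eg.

Augment In→r1→r3→Eg: bottleneck 3, flow now 3.
Augment In→r1→r4→Eg: bottleneck 2, flow now 5.
Augment In→r2→r4→Eg: bottleneck 6, flow now 11.
Augment In→r2→r1→r5→Eg: bottleneck 4, flow now 15.
No augmenting path remains; maximum flow = 15.
In the residual graph, reachable from In: {In, r1, r2, r3, r4, r5}.
Min-cut edges: r3→Eg (3), r4→Eg (8), r5→Eg (4); capacity 3 + 8 + 4 = 15.
This cut is saturated, so no flow can exceed 15.

15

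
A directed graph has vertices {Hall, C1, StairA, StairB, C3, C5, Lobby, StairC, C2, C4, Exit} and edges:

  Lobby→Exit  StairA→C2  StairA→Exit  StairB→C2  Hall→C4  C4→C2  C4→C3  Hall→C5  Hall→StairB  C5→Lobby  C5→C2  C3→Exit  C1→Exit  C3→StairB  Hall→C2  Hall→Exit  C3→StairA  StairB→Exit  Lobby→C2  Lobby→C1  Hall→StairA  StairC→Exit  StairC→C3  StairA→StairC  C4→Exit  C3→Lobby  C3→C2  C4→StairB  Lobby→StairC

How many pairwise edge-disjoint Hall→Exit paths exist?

Assign every edge capacity 1; by Menger, the answer equals the max flow.
Path Hall→Exit (+1); total 1.
Path Hall→StairA→Exit (+1); total 2.
Path Hall→StairB→Exit (+1); total 3.
Path Hall→C4→Exit (+1); total 4.
Path Hall→C5→Lobby→Exit (+1); total 5.
No residual Hall→Exit path; max flow = 5.
Certifying cut of size 5: {Hall→C4, Hall→C5, Hall→Exit, Hall→StairA, Hall→StairB}.

5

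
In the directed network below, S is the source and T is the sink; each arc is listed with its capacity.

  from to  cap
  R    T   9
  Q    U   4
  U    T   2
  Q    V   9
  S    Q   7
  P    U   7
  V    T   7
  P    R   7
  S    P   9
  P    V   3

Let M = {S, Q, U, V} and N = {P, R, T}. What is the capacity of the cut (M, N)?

Edges leaving {S, Q, U, V}: S→P (9), U→T (2), V→T (7).
Cut capacity = 9 + 2 + 7 = 18.

18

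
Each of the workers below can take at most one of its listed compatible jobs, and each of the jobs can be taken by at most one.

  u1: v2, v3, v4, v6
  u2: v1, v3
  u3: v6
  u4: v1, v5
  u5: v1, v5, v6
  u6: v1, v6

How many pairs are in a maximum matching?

5

Unit-capacity flow: source→left, listed edges, right→sink; max matching = max flow.
Augmenting path u1→v2 (+1); matched 1.
Augmenting path u2→v1 (+1); matched 2.
Augmenting path u3→v6 (+1); matched 3.
Augmenting path u4→v5 (+1); matched 4.
Augmenting path u5→v1→u2→v3 (+1); matched 5.
No augmenting path remains; maximum matching = 5.
König certificate: {u1, u2, v1, v5, v6} is a vertex cover of size 5 (every listed pair touches it), so no matching can be larger.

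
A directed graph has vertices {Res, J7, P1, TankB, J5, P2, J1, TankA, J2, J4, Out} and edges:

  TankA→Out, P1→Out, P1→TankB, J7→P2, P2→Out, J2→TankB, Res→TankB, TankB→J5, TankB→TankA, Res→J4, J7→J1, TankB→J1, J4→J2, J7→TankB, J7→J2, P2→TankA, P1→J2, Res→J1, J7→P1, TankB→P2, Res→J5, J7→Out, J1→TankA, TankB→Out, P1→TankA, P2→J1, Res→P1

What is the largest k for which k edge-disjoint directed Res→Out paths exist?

Assign every edge capacity 1; by Menger, the answer equals the max flow.
Path Res→P1→Out (+1); total 1.
Path Res→TankB→Out (+1); total 2.
Path Res→J1→TankA→Out (+1); total 3.
Path Res→J4→J2→TankB→P2→Out (+1); total 4.
No residual Res→Out path; max flow = 4.
Certifying cut of size 4: {Res→J1, Res→J4, Res→P1, Res→TankB}.

4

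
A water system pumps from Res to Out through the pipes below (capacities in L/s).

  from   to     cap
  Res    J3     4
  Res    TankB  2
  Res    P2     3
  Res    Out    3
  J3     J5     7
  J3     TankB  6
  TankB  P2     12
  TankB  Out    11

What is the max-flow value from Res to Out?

9

Augment Res→Out: bottleneck 3, flow now 3.
Augment Res→TankB→Out: bottleneck 2, flow now 5.
Augment Res→J3→TankB→Out: bottleneck 4, flow now 9.
No augmenting path remains; maximum flow = 9.
In the residual graph, reachable from Res: {Res, P2}.
Min-cut edges: Res→J3 (4), Res→TankB (2), Res→Out (3); capacity 4 + 2 + 3 = 9.
This cut is saturated, so no flow can exceed 9.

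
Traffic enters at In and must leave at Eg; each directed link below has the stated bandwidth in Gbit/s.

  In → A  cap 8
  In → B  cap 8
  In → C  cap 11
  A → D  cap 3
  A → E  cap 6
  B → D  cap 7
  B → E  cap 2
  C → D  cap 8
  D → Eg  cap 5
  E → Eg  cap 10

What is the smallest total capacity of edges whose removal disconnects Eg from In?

Augment In→A→D→Eg: bottleneck 3, flow now 3.
Augment In→A→E→Eg: bottleneck 5, flow now 8.
Augment In→B→D→Eg: bottleneck 2, flow now 10.
Augment In→B→E→Eg: bottleneck 2, flow now 12.
Augment In→B→D→A→E→Eg: bottleneck 1, flow now 13. (uses reverse residual edge)
No augmenting path remains; maximum flow = 13.
By max-flow min-cut, the minimum cut capacity equals the max flow.
In the residual graph, reachable from In: {In, A, B, C, D}.
Min-cut edges: A→E (6), B→E (2), D→Eg (5); capacity 6 + 2 + 5 = 13.

13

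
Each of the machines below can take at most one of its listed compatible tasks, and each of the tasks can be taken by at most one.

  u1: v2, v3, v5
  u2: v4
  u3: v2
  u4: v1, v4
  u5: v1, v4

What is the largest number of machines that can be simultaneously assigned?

Unit-capacity flow: source→left, listed edges, right→sink; max matching = max flow.
Augmenting path u1→v2 (+1); matched 1.
Augmenting path u2→v4 (+1); matched 2.
Augmenting path u4→v1 (+1); matched 3.
Augmenting path u3→v2→u1→v3 (+1); matched 4.
No augmenting path remains; maximum matching = 4.
König certificate: {u1, u3, v1, v4} is a vertex cover of size 4 (every listed pair touches it), so no matching can be larger.

4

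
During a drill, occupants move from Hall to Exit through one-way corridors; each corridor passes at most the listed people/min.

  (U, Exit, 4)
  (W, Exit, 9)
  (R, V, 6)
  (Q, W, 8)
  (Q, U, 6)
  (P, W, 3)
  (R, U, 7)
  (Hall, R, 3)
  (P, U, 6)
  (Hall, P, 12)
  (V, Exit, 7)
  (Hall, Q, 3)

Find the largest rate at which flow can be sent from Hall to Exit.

Augment Hall→P→U→Exit: bottleneck 4, flow now 4.
Augment Hall→P→W→Exit: bottleneck 3, flow now 7.
Augment Hall→Q→W→Exit: bottleneck 3, flow now 10.
Augment Hall→R→V→Exit: bottleneck 3, flow now 13.
No augmenting path remains; maximum flow = 13.
In the residual graph, reachable from Hall: {Hall, P, U}.
Min-cut edges: Hall→Q (3), Hall→R (3), P→W (3), U→Exit (4); capacity 3 + 3 + 3 + 4 = 13.
This cut is saturated, so no flow can exceed 13.

13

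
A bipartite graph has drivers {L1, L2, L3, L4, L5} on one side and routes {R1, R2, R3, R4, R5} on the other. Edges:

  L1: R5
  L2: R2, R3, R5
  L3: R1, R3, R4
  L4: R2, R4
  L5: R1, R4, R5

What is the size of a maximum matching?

Unit-capacity flow: source→left, listed edges, right→sink; max matching = max flow.
Augmenting path L1→R5 (+1); matched 1.
Augmenting path L2→R2 (+1); matched 2.
Augmenting path L3→R1 (+1); matched 3.
Augmenting path L4→R4 (+1); matched 4.
Augmenting path L5→R1→L3→R3 (+1); matched 5.
No augmenting path remains; maximum matching = 5.
König certificate: {L1, L2, L3, L4, L5} is a vertex cover of size 5 (every listed pair touches it), so no matching can be larger.

5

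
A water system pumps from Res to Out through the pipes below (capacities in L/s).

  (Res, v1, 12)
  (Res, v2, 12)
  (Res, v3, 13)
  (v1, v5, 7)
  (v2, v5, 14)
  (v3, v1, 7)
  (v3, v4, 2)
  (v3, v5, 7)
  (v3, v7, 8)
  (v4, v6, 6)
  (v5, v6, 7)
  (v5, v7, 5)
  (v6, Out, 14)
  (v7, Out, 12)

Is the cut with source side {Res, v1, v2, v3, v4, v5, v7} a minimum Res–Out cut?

No — its capacity is 25, but the minimum cut has capacity 21.

Given cut capacity: 6 + 7 + 12 = 25.
Augment Res→v3→v7→Out: bottleneck 8, flow now 8.
Augment Res→v1→v5→v6→Out: bottleneck 7, flow now 15.
Augment Res→v2→v5→v7→Out: bottleneck 4, flow now 19.
Augment Res→v3→v4→v6→Out: bottleneck 2, flow now 21.
No augmenting path remains; maximum flow = 21.
In the residual graph, reachable from Res: {Res, v1, v2, v3, v5, v7}.
Min-cut edges: v3→v4 (2), v5→v6 (7), v7→Out (12); capacity 2 + 7 + 12 = 21.
Cut capacity 25 exceeds the max flow 21, so it is not minimum.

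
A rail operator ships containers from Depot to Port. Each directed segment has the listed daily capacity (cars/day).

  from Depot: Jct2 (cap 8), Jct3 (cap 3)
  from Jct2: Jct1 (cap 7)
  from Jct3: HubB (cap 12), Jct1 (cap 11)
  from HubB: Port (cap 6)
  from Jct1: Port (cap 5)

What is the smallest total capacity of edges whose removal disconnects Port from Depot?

8

Augment Depot→Jct2→Jct1→Port: bottleneck 5, flow now 5.
Augment Depot→Jct3→HubB→Port: bottleneck 3, flow now 8.
No augmenting path remains; maximum flow = 8.
By max-flow min-cut, the minimum cut capacity equals the max flow.
In the residual graph, reachable from Depot: {Depot, Jct2, Jct1}.
Min-cut edges: Depot→Jct3 (3), Jct1→Port (5); capacity 3 + 5 = 8.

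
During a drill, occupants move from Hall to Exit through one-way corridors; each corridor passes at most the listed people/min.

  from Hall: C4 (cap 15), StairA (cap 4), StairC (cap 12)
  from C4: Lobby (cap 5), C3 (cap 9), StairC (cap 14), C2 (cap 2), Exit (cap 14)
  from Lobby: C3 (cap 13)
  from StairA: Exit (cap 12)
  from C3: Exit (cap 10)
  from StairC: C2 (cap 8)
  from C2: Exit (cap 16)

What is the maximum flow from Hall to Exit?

27

Augment Hall→C4→Exit: bottleneck 14, flow now 14.
Augment Hall→StairA→Exit: bottleneck 4, flow now 18.
Augment Hall→C4→C3→Exit: bottleneck 1, flow now 19.
Augment Hall→StairC→C2→Exit: bottleneck 8, flow now 27.
No augmenting path remains; maximum flow = 27.
In the residual graph, reachable from Hall: {Hall, StairC}.
Min-cut edges: Hall→C4 (15), Hall→StairA (4), StairC→C2 (8); capacity 15 + 4 + 8 = 27.
This cut is saturated, so no flow can exceed 27.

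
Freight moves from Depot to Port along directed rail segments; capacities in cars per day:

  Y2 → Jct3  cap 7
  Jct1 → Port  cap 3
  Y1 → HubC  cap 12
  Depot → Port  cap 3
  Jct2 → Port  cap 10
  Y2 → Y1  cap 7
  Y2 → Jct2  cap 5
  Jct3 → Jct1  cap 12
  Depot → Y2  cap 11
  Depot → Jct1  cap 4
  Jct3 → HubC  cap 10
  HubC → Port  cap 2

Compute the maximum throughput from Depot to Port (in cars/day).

Augment Depot→Port: bottleneck 3, flow now 3.
Augment Depot→Jct1→Port: bottleneck 3, flow now 6.
Augment Depot→Y2→Jct2→Port: bottleneck 5, flow now 11.
Augment Depot→Y2→Jct3→HubC→Port: bottleneck 2, flow now 13.
No augmenting path remains; maximum flow = 13.
In the residual graph, reachable from Depot: {Depot, Y2, Jct3, Jct1, Y1, HubC}.
Min-cut edges: Depot→Port (3), Y2→Jct2 (5), Jct1→Port (3), HubC→Port (2); capacity 3 + 5 + 3 + 2 = 13.
This cut is saturated, so no flow can exceed 13.

13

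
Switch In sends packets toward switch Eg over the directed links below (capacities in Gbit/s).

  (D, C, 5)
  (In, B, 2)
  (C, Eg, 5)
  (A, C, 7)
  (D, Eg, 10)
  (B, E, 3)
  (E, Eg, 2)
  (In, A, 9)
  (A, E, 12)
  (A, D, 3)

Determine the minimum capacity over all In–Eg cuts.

10

Augment In→A→C→Eg: bottleneck 5, flow now 5.
Augment In→A→D→Eg: bottleneck 3, flow now 8.
Augment In→A→E→Eg: bottleneck 1, flow now 9.
Augment In→B→E→Eg: bottleneck 1, flow now 10.
No augmenting path remains; maximum flow = 10.
By max-flow min-cut, the minimum cut capacity equals the max flow.
In the residual graph, reachable from In: {In, A, B, C, E}.
Min-cut edges: A→D (3), C→Eg (5), E→Eg (2); capacity 3 + 5 + 2 = 10.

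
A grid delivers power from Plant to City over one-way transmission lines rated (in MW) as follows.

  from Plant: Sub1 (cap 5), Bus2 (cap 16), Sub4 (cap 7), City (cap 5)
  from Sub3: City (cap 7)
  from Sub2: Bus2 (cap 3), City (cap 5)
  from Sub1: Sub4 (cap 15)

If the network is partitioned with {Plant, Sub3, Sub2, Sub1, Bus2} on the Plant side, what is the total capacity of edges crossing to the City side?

39

Edges leaving {Plant, Sub3, Sub2, Sub1, Bus2}: Plant→Sub4 (7), Plant→City (5), Sub3→City (7), Sub2→City (5), Sub1→Sub4 (15).
Cut capacity = 7 + 5 + 7 + 5 + 15 = 39.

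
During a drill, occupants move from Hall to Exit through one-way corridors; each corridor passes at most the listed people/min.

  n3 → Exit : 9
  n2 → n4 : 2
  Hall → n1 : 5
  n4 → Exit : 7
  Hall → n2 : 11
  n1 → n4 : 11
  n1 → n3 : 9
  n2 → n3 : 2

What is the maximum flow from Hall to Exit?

Augment Hall→n1→n3→Exit: bottleneck 5, flow now 5.
Augment Hall→n2→n3→Exit: bottleneck 2, flow now 7.
Augment Hall→n2→n4→Exit: bottleneck 2, flow now 9.
No augmenting path remains; maximum flow = 9.
In the residual graph, reachable from Hall: {Hall, n2}.
Min-cut edges: Hall→n1 (5), n2→n3 (2), n2→n4 (2); capacity 5 + 2 + 2 = 9.
This cut is saturated, so no flow can exceed 9.

9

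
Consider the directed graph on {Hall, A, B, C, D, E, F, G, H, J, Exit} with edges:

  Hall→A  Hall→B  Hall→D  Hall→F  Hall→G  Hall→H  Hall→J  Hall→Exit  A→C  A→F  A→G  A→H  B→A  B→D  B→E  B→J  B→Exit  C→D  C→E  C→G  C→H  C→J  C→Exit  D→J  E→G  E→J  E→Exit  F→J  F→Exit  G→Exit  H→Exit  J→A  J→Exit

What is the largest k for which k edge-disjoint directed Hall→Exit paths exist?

7

Assign every edge capacity 1; by Menger, the answer equals the max flow.
Path Hall→Exit (+1); total 1.
Path Hall→B→Exit (+1); total 2.
Path Hall→F→Exit (+1); total 3.
Path Hall→G→Exit (+1); total 4.
Path Hall→H→Exit (+1); total 5.
Path Hall→J→Exit (+1); total 6.
Path Hall→A→C→Exit (+1); total 7.
No residual Hall→Exit path; max flow = 7.
Certifying cut of size 7: {A→C, F→Exit, G→Exit, H→Exit, Hall→B, Hall→Exit, J→Exit}.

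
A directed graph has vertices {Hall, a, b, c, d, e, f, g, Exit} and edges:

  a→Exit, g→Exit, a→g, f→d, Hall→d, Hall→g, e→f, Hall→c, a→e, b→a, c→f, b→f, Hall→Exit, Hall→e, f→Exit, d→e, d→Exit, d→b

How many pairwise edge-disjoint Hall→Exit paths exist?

5

Assign every edge capacity 1; by Menger, the answer equals the max flow.
Path Hall→Exit (+1); total 1.
Path Hall→d→Exit (+1); total 2.
Path Hall→g→Exit (+1); total 3.
Path Hall→c→f→Exit (+1); total 4.
Path Hall→e→f→d→b→a→Exit (+1); total 5.
No residual Hall→Exit path; max flow = 5.
Certifying cut of size 5: {Hall→Exit, Hall→c, Hall→d, Hall→e, Hall→g}.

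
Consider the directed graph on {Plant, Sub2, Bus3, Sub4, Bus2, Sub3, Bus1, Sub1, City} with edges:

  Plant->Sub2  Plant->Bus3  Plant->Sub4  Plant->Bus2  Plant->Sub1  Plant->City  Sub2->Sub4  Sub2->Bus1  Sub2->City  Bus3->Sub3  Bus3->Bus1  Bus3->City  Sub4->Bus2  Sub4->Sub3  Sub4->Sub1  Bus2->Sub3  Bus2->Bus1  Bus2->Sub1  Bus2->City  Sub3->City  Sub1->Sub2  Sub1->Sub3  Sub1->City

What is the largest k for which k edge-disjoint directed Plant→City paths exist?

6

Assign every edge capacity 1; by Menger, the answer equals the max flow.
Path Plant→City (+1); total 1.
Path Plant→Sub2→City (+1); total 2.
Path Plant→Bus3→City (+1); total 3.
Path Plant→Bus2→City (+1); total 4.
Path Plant→Sub1→City (+1); total 5.
Path Plant→Sub4→Sub3→City (+1); total 6.
No residual Plant→City path; max flow = 6.
Certifying cut of size 6: {Plant→Bus2, Plant→Bus3, Plant→City, Plant→Sub1, Plant→Sub2, Plant→Sub4}.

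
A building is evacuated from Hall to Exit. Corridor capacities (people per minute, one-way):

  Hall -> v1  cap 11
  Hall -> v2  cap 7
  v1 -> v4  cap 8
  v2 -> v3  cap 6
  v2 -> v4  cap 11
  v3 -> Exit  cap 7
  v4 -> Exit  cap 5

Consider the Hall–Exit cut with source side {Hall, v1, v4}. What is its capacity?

Edges leaving {Hall, v1, v4}: Hall→v2 (7), v4→Exit (5).
Cut capacity = 7 + 5 = 12.

12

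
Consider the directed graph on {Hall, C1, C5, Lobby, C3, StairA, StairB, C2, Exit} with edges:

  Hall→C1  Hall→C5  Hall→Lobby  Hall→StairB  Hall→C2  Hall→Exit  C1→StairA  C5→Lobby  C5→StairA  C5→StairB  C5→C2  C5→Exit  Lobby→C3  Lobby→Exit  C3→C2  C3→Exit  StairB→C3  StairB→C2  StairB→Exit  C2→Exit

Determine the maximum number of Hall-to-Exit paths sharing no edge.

Assign every edge capacity 1; by Menger, the answer equals the max flow.
Path Hall→Exit (+1); total 1.
Path Hall→C5→Exit (+1); total 2.
Path Hall→Lobby→Exit (+1); total 3.
Path Hall→StairB→Exit (+1); total 4.
Path Hall→C2→Exit (+1); total 5.
No residual Hall→Exit path; max flow = 5.
Certifying cut of size 5: {Hall→C2, Hall→C5, Hall→Exit, Hall→Lobby, Hall→StairB}.

5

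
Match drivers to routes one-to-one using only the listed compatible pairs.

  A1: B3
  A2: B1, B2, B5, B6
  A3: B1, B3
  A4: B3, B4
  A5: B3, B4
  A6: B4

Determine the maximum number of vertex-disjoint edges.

Unit-capacity flow: source→left, listed edges, right→sink; max matching = max flow.
Augmenting path A1→B3 (+1); matched 1.
Augmenting path A2→B1 (+1); matched 2.
Augmenting path A4→B4 (+1); matched 3.
Augmenting path A3→B1→A2→B2 (+1); matched 4.
No augmenting path remains; maximum matching = 4.
König certificate: {A2, A3, B3, B4} is a vertex cover of size 4 (every listed pair touches it), so no matching can be larger.

4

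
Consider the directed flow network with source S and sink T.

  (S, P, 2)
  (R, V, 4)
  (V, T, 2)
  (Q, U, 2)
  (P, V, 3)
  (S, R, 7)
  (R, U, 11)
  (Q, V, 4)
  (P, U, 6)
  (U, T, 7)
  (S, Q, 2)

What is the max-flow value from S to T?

9

Augment S→P→U→T: bottleneck 2, flow now 2.
Augment S→Q→U→T: bottleneck 2, flow now 4.
Augment S→R→U→T: bottleneck 3, flow now 7.
Augment S→R→V→T: bottleneck 2, flow now 9.
No augmenting path remains; maximum flow = 9.
In the residual graph, reachable from S: {S, P, Q, R, U, V}.
Min-cut edges: U→T (7), V→T (2); capacity 7 + 2 = 9.
This cut is saturated, so no flow can exceed 9.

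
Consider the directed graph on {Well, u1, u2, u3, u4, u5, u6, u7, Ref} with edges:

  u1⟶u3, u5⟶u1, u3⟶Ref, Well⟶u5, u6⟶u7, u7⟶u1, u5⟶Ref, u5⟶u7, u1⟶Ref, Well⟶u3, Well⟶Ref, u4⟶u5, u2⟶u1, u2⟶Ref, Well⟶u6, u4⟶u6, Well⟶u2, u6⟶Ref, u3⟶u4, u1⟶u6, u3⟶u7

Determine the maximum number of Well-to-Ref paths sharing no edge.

5

Assign every edge capacity 1; by Menger, the answer equals the max flow.
Path Well→Ref (+1); total 1.
Path Well→u2→Ref (+1); total 2.
Path Well→u3→Ref (+1); total 3.
Path Well→u5→Ref (+1); total 4.
Path Well→u6→Ref (+1); total 5.
No residual Well→Ref path; max flow = 5.
Certifying cut of size 5: {Well→Ref, Well→u2, Well→u3, Well→u5, Well→u6}.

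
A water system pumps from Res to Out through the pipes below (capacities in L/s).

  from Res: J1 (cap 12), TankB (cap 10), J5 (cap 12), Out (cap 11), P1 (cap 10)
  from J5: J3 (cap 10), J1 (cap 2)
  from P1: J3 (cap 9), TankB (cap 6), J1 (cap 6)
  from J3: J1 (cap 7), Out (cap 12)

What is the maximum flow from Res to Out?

Augment Res→Out: bottleneck 11, flow now 11.
Augment Res→J5→J3→Out: bottleneck 10, flow now 21.
Augment Res→P1→J3→Out: bottleneck 2, flow now 23.
No augmenting path remains; maximum flow = 23.
In the residual graph, reachable from Res: {Res, J5, P1, J3, J1, TankB}.
Min-cut edges: Res→Out (11), J3→Out (12); capacity 11 + 12 = 23.
This cut is saturated, so no flow can exceed 23.

23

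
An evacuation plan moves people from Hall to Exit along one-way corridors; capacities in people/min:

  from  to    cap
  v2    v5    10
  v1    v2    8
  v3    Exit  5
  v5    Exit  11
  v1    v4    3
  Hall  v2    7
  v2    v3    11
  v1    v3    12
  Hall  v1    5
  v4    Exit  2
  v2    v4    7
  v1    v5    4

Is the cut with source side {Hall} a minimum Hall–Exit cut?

Given cut capacity: 5 + 7 = 12.
Augment Hall→v1→v3→Exit: bottleneck 5, flow now 5.
Augment Hall→v2→v4→Exit: bottleneck 2, flow now 7.
Augment Hall→v2→v5→Exit: bottleneck 5, flow now 12.
No augmenting path remains; maximum flow = 12.
Cut capacity 12 equals the max flow, so it is a minimum cut.

Yes — it is a minimum cut (capacity 12).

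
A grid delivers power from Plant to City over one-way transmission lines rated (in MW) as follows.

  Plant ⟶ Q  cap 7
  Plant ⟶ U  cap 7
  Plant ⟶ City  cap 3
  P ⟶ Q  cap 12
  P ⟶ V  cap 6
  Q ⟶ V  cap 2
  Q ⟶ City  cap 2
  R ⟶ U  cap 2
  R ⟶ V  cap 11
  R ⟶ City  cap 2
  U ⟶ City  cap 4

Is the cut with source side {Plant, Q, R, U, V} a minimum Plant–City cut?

No — its capacity is 11, but the minimum cut has capacity 9.

Given cut capacity: 3 + 2 + 2 + 4 = 11.
Augment Plant→City: bottleneck 3, flow now 3.
Augment Plant→Q→City: bottleneck 2, flow now 5.
Augment Plant→U→City: bottleneck 4, flow now 9.
No augmenting path remains; maximum flow = 9.
In the residual graph, reachable from Plant: {Plant, Q, U, V}.
Min-cut edges: Plant→City (3), Q→City (2), U→City (4); capacity 3 + 2 + 4 = 9.
Cut capacity 11 exceeds the max flow 9, so it is not minimum.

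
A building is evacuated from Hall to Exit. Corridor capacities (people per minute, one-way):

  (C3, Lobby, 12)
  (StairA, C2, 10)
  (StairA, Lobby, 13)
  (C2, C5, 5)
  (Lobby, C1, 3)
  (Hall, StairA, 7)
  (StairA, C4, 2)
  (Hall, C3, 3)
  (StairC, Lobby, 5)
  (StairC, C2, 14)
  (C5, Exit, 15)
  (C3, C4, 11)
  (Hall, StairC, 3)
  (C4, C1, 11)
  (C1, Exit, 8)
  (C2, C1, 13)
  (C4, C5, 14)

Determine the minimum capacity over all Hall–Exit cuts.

13

Augment Hall→StairC→C2→C1→Exit: bottleneck 3, flow now 3.
Augment Hall→C3→Lobby→C1→Exit: bottleneck 3, flow now 6.
Augment Hall→StairA→C2→C1→Exit: bottleneck 2, flow now 8.
Augment Hall→StairA→C2→C5→Exit: bottleneck 5, flow now 13.
No augmenting path remains; maximum flow = 13.
By max-flow min-cut, the minimum cut capacity equals the max flow.
In the residual graph, reachable from Hall: {Hall}.
Min-cut edges: Hall→StairC (3), Hall→C3 (3), Hall→StairA (7); capacity 3 + 3 + 7 = 13.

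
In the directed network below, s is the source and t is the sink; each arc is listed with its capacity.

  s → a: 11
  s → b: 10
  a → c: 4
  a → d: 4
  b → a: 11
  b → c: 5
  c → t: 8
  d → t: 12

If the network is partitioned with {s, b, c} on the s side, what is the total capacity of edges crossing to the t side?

30

Edges leaving {s, b, c}: s→a (11), b→a (11), c→t (8).
Cut capacity = 11 + 11 + 8 = 30.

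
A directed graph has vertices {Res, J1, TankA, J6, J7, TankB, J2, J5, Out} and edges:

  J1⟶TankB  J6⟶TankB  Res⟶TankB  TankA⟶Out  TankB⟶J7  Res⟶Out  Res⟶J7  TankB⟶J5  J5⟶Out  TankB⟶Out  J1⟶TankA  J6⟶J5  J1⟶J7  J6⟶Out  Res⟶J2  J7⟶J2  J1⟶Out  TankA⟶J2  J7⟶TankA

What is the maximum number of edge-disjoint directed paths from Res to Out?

3

Assign every edge capacity 1; by Menger, the answer equals the max flow.
Path Res→Out (+1); total 1.
Path Res→TankB→Out (+1); total 2.
Path Res→J7→TankA→Out (+1); total 3.
No residual Res→Out path; max flow = 3.
Certifying cut of size 3: {Res→J7, Res→Out, Res→TankB}.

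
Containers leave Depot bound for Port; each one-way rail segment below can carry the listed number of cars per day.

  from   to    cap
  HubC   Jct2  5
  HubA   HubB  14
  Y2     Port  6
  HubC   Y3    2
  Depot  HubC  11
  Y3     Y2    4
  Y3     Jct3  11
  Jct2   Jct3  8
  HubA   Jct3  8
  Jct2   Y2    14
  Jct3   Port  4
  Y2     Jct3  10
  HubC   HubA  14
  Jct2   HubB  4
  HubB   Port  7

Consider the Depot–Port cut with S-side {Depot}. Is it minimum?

Yes — it is a minimum cut (capacity 11).

Given cut capacity: 11 = 11.
Augment Depot→HubC→HubA→HubB→Port: bottleneck 7, flow now 7.
Augment Depot→HubC→HubA→Jct3→Port: bottleneck 4, flow now 11.
No augmenting path remains; maximum flow = 11.
Cut capacity 11 equals the max flow, so it is a minimum cut.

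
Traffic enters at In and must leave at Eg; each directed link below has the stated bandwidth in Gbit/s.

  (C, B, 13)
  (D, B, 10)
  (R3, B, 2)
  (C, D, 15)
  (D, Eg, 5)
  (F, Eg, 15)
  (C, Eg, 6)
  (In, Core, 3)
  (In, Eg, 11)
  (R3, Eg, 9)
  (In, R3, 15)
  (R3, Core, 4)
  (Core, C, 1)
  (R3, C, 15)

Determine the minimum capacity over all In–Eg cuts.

27

Augment In→Eg: bottleneck 11, flow now 11.
Augment In→R3→Eg: bottleneck 9, flow now 20.
Augment In→R3→C→Eg: bottleneck 6, flow now 26.
Augment In→Core→C→D→Eg: bottleneck 1, flow now 27.
No augmenting path remains; maximum flow = 27.
By max-flow min-cut, the minimum cut capacity equals the max flow.
In the residual graph, reachable from In: {In, Core}.
Min-cut edges: In→R3 (15), In→Eg (11), Core→C (1); capacity 15 + 11 + 1 = 27.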